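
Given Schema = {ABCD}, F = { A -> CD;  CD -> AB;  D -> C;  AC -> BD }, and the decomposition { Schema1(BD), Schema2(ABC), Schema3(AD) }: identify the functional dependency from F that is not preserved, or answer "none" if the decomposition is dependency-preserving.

A → CD: restricted closure across fragments reaches CD.
CD → AB: restricted closure across fragments reaches AB.
D → C: restricted closure across fragments reaches C.
AC → BD: restricted closure across fragments reaches BD.
Every dependency is enforceable on the fragments, so the decomposition is dependency-preserving.

none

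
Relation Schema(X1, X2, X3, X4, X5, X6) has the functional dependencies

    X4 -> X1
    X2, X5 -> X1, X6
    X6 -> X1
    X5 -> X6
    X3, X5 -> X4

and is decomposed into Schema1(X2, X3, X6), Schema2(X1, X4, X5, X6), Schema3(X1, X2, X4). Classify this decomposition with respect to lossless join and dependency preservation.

lossy and not dependency-preserving

Lossless test (chase): Rows 1 and 2 agree on X6; apply X6→X1 and equate their X1 entries. No row becomes fully distinguished — the join is lossy.
Dependency preservation: the restricted closure of {X3, X5} across the fragments never reaches {X4}, so X3, X5 → X4 cannot be enforced without a join — not preserved.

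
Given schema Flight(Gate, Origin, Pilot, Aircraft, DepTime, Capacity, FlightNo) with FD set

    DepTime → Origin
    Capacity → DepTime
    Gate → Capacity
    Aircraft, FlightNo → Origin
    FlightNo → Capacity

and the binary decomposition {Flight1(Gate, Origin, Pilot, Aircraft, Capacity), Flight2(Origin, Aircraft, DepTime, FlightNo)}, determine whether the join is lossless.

Common attributes: Flight1 ∩ Flight2 = {Origin, Aircraft}.
No dependency enlarges {Origin, Aircraft}, so (Origin, Aircraft)⁺ = {Origin, Aircraft}.
The closure contains neither all of Flight1 = {Gate, Origin, Pilot, Aircraft, Capacity} nor all of Flight2 = {Origin, Aircraft, DepTime, FlightNo}, so the common attributes are not a superkey of either fragment. The join is lossy.

No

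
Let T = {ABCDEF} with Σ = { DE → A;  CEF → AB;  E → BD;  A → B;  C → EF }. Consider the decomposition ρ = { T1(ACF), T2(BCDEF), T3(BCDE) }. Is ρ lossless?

Yes

Chase test. Columns are ABCDEF; row i has aⱼ where attribute j ∈ Ti, else bᵢⱼ.
Initial tableau (one row per fragment):
  row 1: a1 b12 a3 b14 b15 a6
  row 2: b21 a2 a3 a4 a5 a6
  row 3: b31 a2 a3 a4 a5 b36
Rows 2 and 3 agree on DE; apply DE→A and equate their A entries.
Rows 1 and 2 agree on C; apply C→EF and equate their EF entries.
Rows 1 and 3 agree on C; apply C→EF and equate their EF entries.
Rows 1 and 2 agree on CEF; apply CEF→AB and equate their AB entries.
Rows 1 and 2 agree on E; apply E→BD and equate their BD entries.
Row 1 is now all distinguished symbols — the join is lossless.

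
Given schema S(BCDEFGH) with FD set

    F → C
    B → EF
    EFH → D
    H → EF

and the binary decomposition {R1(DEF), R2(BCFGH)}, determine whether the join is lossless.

No

Common attributes: R1 ∩ R2 = {F}.
Closure of {F}: F → C applies, adding C. So (F)⁺ = {CF}.
The closure contains neither all of R1 = {DEF} nor all of R2 = {BCFGH}, so the common attributes are not a superkey of either fragment. The join is lossy.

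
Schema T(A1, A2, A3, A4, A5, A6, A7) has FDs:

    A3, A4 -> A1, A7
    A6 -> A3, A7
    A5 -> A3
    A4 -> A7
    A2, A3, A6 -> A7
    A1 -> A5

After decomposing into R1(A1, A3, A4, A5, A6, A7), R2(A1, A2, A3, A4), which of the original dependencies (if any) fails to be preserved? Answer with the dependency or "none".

A3, A4 → A1, A7 lies within R1.
A6 → A3, A7 lies within R1.
A5 → A3 lies within R1.
A4 → A7 lies within R1.
A2, A3, A6 → A7: restricted closure across fragments reaches A7.
A1 → A5 lies within R1.
Every dependency is enforceable on the fragments, so the decomposition is dependency-preserving.

none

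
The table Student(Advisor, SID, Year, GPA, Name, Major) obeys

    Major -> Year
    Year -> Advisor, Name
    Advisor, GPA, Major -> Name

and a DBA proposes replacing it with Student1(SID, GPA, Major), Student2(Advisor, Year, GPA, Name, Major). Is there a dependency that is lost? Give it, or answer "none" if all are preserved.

none

Major → Year lies within Student2.
Year → Advisor, Name lies within Student2.
Advisor, GPA, Major → Name lies within Student2.
Every dependency is enforceable on the fragments, so the decomposition is dependency-preserving.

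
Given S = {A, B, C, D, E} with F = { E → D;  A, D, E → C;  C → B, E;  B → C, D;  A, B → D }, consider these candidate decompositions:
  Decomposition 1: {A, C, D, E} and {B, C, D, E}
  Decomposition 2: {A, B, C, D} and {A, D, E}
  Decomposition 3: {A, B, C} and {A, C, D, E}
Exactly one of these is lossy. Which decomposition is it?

Decomposition 2

Decomposition 1: common = {C, D, E}, closure = {B, C, D, E} → lossless.
Decomposition 2: common = {A, D}, closure = {A, D} → lossy.
Decomposition 3: common = {A, C}, closure = {A, B, C, D, E} → lossless.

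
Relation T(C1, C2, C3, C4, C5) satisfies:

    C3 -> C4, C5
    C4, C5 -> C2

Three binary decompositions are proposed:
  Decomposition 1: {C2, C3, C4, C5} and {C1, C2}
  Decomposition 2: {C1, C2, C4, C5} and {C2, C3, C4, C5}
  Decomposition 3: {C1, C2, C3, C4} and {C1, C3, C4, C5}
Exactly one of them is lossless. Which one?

Decomposition 1: common = {C2}, closure = {C2} → lossy.
Decomposition 2: common = {C2, C4, C5}, closure = {C2, C4, C5} → lossy.
Decomposition 3: common = {C1, C3, C4}, closure = {C1, C2, C3, C4, C5} → lossless.

Decomposition 3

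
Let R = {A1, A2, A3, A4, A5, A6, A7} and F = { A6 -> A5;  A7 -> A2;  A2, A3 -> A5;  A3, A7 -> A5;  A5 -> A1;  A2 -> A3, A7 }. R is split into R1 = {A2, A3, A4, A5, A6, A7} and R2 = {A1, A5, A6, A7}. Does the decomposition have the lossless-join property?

Yes

Common attributes: R1 ∩ R2 = {A5, A6, A7}.
Closure of {A5, A6, A7}: A7 → A2 applies, adding A2; A5 → A1 applies, adding A1; A2 → A3, A7 applies, adding A3. So (A5, A6, A7)⁺ = {A1, A2, A3, A5, A6, A7}.
This closure contains every attribute of R2, so R1 ∩ R2 → R2. The join is lossless.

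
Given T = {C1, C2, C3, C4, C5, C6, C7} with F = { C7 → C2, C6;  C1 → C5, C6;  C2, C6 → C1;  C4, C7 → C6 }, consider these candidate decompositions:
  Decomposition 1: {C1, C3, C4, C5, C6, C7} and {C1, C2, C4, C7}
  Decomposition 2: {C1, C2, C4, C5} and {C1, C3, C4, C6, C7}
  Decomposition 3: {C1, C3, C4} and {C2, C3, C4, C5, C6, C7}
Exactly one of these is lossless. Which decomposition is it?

Decomposition 1: common = {C1, C4, C7}, closure = {C1, C2, C4, C5, C6, C7} → lossless.
Decomposition 2: common = {C1, C4}, closure = {C1, C4, C5, C6} → lossy.
Decomposition 3: common = {C3, C4}, closure = {C3, C4} → lossy.

Decomposition 1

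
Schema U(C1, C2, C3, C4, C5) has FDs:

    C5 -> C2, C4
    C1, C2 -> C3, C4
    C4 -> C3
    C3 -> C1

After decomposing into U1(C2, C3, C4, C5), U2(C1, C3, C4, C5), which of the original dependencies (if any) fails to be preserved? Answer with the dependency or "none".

C1, C2 -> C3, C4

Check C1, C2 → C3, C4: no single fragment contains all of {C1, C2, C3, C4}, and the restricted closure of {C1, C2} across the fragments never reaches {C3, C4}.
C5 → C2, C4 is preserved.
C4 → C3 is preserved.
C3 → C1 is preserved.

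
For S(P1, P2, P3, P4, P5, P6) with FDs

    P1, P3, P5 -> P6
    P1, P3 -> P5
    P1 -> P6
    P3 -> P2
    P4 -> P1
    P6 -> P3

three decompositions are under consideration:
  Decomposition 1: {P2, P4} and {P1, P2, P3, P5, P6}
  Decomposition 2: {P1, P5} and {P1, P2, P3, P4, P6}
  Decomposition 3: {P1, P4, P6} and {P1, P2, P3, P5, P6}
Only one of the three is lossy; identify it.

Decomposition 1

Decomposition 1: common = {P2}, closure = {P2} → lossy.
Decomposition 2: common = {P1}, closure = {P1, P2, P3, P5, P6} → lossless.
Decomposition 3: common = {P1, P6}, closure = {P1, P2, P3, P5, P6} → lossless.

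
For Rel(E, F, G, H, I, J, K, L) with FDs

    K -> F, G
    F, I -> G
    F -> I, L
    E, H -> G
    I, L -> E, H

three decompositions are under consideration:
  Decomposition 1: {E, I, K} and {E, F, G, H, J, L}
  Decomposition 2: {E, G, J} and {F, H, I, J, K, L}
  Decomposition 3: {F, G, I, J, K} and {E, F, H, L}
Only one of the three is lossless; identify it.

Decomposition 3

Decomposition 1: common = {E}, closure = {E} → lossy.
Decomposition 2: common = {J}, closure = {J} → lossy.
Decomposition 3: common = {F}, closure = {E, F, G, H, I, L} → lossless.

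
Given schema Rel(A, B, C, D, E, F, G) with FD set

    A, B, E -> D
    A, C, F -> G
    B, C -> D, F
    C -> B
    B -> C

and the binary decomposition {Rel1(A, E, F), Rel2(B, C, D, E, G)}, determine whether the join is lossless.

Common attributes: Rel1 ∩ Rel2 = {E}.
No dependency enlarges {E}, so (E)⁺ = {E}.
The closure contains neither all of Rel1 = {A, E, F} nor all of Rel2 = {B, C, D, E, G}, so the common attributes are not a superkey of either fragment. The join is lossy.

No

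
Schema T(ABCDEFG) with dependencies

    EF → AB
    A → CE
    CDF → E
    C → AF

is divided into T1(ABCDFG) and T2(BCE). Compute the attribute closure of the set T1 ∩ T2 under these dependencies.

T1 ∩ T2 = {BC}.
C → AF applies, adding AF
A → CE applies, adding E
Closure: {ABCEF}.

ABCEF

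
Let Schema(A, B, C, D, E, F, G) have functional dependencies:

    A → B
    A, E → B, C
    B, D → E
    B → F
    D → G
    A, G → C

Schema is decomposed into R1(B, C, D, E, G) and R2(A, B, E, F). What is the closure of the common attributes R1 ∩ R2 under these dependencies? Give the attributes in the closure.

R1 ∩ R2 = {B, E}.
B → F applies, adding F
Closure: {B, E, F}.

B, E, F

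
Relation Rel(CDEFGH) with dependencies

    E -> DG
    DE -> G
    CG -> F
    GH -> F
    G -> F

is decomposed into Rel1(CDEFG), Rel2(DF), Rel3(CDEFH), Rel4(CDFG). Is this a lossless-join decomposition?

Yes

Chase test. Columns are CDEFGH; row i has aⱼ where attribute j ∈ Reli, else bᵢⱼ.
Initial tableau (one row per fragment):
  row 1: a1 a2 a3 a4 a5 b16
  row 2: b21 a2 b23 a4 b25 b26
  row 3: a1 a2 a3 a4 b35 a6
  row 4: a1 a2 b43 a4 a5 b46
Rows 1 and 3 agree on E; apply E→DG and equate their DG entries.
Row 3 is now all distinguished symbols — the join is lossless.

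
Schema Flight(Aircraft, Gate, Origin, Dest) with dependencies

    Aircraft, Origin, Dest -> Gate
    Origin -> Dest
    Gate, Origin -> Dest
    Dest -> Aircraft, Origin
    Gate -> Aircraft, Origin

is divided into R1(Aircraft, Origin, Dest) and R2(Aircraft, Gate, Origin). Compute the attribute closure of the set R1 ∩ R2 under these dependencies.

Aircraft, Gate, Origin, Dest

R1 ∩ R2 = {Aircraft, Origin}.
Origin → Dest applies, adding Dest
Aircraft, Origin, Dest → Gate applies, adding Gate
Closure: {Aircraft, Gate, Origin, Dest}.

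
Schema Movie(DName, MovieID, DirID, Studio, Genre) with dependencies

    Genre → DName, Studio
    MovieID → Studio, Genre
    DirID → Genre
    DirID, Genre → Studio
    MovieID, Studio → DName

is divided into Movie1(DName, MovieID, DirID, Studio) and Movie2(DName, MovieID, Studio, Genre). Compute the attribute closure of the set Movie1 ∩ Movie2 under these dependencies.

DName, MovieID, Studio, Genre

Movie1 ∩ Movie2 = {DName, MovieID, Studio}.
MovieID → Studio, Genre applies, adding Genre
Closure: {DName, MovieID, Studio, Genre}.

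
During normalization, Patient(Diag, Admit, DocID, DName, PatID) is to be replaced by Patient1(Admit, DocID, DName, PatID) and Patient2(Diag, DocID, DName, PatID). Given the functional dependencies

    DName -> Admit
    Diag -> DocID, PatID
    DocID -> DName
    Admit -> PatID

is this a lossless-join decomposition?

Common attributes: Patient1 ∩ Patient2 = {DocID, DName, PatID}.
Closure of {DocID, DName, PatID}: DName → Admit applies, adding Admit. So (DocID, DName, PatID)⁺ = {Admit, DocID, DName, PatID}.
This closure contains every attribute of Patient1, so Patient1 ∩ Patient2 → Patient1. The join is lossless.

Yes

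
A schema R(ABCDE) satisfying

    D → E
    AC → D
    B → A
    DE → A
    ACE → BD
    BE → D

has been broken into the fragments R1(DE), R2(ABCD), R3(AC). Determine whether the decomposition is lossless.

Chase test. Columns are ABCDE; row i has aⱼ where attribute j ∈ Ri, else bᵢⱼ.
Initial tableau (one row per fragment):
  row 1: b11 b12 b13 a4 a5
  row 2: a1 a2 a3 a4 b25
  row 3: a1 b32 a3 b34 b35
Rows 1 and 2 agree on D; apply D→E and equate their E entries.
Rows 2 and 3 agree on AC; apply AC→D and equate their D entries.
Rows 1 and 2 agree on DE; apply DE→A and equate their A entries.
Rows 1 and 3 agree on D; apply D→E and equate their E entries.
Rows 2 and 3 agree on ACE; apply ACE→BD and equate their BD entries.
Row 2 is now all distinguished symbols — the join is lossless.

Yes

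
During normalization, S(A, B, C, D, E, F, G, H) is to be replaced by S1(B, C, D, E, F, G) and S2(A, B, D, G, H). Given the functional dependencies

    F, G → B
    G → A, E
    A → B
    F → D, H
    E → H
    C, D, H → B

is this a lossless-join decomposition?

Common attributes: S1 ∩ S2 = {B, D, G}.
Closure of {B, D, G}: G → A, E applies, adding A, E; E → H applies, adding H. So (B, D, G)⁺ = {A, B, D, E, G, H}.
This closure contains every attribute of S2, so S1 ∩ S2 → S2. The join is lossless.

Yes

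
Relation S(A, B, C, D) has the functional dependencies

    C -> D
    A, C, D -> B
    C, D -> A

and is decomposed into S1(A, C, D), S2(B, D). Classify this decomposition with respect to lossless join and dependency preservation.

Lossless test: (D)⁺ = {D}, which is a superkey of neither fragment — lossy.
Dependency preservation: the restricted closure of {A, C, D} across the fragments never reaches {B}, so A, C, D → B cannot be enforced without a join — not preserved.

lossy and not dependency-preserving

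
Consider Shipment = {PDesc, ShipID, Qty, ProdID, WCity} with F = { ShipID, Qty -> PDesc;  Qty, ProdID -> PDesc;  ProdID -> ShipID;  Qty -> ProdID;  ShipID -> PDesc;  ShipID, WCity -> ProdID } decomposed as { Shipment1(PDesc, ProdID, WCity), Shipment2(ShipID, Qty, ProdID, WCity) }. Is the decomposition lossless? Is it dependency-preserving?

lossless but not dependency-preserving

Lossless test: (ProdID, WCity)⁺ = {PDesc, ShipID, ProdID, WCity}, which contains all of one fragment — lossless.
Dependency preservation: the restricted closure of {ShipID} across the fragments never reaches {PDesc}, so ShipID → PDesc cannot be enforced without a join — not preserved.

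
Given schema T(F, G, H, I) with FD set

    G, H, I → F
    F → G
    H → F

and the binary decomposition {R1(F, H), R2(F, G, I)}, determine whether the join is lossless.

Common attributes: R1 ∩ R2 = {F}.
Closure of {F}: F → G applies, adding G. So (F)⁺ = {F, G}.
The closure contains neither all of R1 = {F, H} nor all of R2 = {F, G, I}, so the common attributes are not a superkey of either fragment. The join is lossy.

No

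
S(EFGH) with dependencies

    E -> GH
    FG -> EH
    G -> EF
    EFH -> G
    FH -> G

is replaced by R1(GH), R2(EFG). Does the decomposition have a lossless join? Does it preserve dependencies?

lossless but not dependency-preserving

Lossless test: (G)⁺ = {EFGH}, which contains all of one fragment — lossless.
Dependency preservation: the restricted closure of {FH} across the fragments never reaches {G}, so FH → G cannot be enforced without a join — not preserved.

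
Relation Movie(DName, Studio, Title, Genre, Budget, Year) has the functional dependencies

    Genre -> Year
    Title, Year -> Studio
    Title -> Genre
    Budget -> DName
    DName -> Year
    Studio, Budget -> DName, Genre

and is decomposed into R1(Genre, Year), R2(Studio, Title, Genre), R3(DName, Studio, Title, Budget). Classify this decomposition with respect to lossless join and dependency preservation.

lossless but not dependency-preserving

Lossless test (chase): Rows 1 and 2 agree on Genre; apply Genre→Year and equate their Year entries. Rows 2 and 3 agree on Title; apply Title→Genre and equate their Genre entries. Rows 1 and 3 agree on Genre; apply Genre→Year and equate their Year entries. Row 3 is now all distinguished symbols — the join is lossless.
Dependency preservation: the restricted closure of {DName} across the fragments never reaches {Year}, so DName → Year cannot be enforced without a join — not preserved.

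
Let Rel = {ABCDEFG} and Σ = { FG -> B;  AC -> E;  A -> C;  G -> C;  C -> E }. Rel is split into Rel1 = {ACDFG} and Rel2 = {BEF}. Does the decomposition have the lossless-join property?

No

Common attributes: Rel1 ∩ Rel2 = {F}.
No dependency enlarges {F}, so (F)⁺ = {F}.
The closure contains neither all of Rel1 = {ACDFG} nor all of Rel2 = {BEF}, so the common attributes are not a superkey of either fragment. The join is lossy.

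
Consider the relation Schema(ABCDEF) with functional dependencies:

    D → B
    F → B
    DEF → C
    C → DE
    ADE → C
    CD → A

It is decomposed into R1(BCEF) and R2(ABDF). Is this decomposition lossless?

No

Common attributes: R1 ∩ R2 = {BF}.
No dependency enlarges {BF}, so (BF)⁺ = {BF}.
The closure contains neither all of R1 = {BCEF} nor all of R2 = {ABDF}, so the common attributes are not a superkey of either fragment. The join is lossy.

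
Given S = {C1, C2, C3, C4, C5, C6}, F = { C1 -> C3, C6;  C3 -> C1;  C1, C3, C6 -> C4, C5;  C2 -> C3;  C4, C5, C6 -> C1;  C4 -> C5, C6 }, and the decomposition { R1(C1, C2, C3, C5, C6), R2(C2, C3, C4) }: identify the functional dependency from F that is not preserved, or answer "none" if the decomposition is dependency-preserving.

C1 → C3, C6 lies within R1.
C3 → C1 lies within R1.
C1, C3, C6 → C4, C5: restricted closure across fragments reaches C4, C5.
C2 → C3 lies within R1.
C4, C5, C6 → C1: restricted closure across fragments reaches C1.
C4 → C5, C6: restricted closure across fragments reaches C5, C6.
Every dependency is enforceable on the fragments, so the decomposition is dependency-preserving.

none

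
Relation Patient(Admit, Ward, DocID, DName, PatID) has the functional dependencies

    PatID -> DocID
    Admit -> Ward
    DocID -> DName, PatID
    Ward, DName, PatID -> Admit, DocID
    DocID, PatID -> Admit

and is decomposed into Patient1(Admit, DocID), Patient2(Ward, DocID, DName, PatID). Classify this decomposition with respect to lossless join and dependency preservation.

Lossless test: (DocID)⁺ = {Admit, Ward, DocID, DName, PatID}, which contains all of one fragment — lossless.
Dependency preservation: the restricted closure of {Admit} across the fragments never reaches {Ward}, so Admit → Ward cannot be enforced without a join — not preserved.

lossless but not dependency-preserving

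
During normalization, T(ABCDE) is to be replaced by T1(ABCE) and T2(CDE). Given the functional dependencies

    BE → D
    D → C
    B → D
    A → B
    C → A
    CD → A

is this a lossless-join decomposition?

Yes

Common attributes: T1 ∩ T2 = {CE}.
Closure of {CE}: C → A applies, adding A; A → B applies, adding B; BE → D applies, adding D. So (CE)⁺ = {ABCDE}.
This closure contains every attribute of T1, so T1 ∩ T2 → T1. The join is lossless.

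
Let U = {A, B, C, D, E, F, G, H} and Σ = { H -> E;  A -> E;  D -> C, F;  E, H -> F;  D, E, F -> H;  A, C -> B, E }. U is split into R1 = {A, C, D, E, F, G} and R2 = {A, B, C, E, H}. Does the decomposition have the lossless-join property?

Common attributes: R1 ∩ R2 = {A, C, E}.
Closure of {A, C, E}: A, C → B, E applies, adding B. So (A, C, E)⁺ = {A, B, C, E}.
The closure contains neither all of R1 = {A, C, D, E, F, G} nor all of R2 = {A, B, C, E, H}, so the common attributes are not a superkey of either fragment. The join is lossy.

No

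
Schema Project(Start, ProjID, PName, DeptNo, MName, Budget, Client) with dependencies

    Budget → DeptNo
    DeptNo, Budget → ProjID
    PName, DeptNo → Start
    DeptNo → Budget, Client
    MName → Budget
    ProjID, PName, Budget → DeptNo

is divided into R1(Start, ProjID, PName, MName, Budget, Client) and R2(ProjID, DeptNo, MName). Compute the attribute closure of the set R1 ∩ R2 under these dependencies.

R1 ∩ R2 = {ProjID, MName}.
MName → Budget applies, adding Budget
Budget → DeptNo applies, adding DeptNo
DeptNo → Budget, Client applies, adding Client
Closure: {ProjID, DeptNo, MName, Budget, Client}.

ProjID, DeptNo, MName, Budget, Client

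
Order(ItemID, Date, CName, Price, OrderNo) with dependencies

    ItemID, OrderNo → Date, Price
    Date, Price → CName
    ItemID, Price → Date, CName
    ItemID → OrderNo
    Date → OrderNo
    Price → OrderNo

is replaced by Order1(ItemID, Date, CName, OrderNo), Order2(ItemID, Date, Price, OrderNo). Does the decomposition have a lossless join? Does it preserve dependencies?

Lossless test: (ItemID, Date, OrderNo)⁺ = {ItemID, Date, CName, Price, OrderNo}, which contains all of one fragment — lossless.
Dependency preservation: the restricted closure of {Date, Price} across the fragments never reaches {CName}, so Date, Price → CName cannot be enforced without a join — not preserved.

lossless but not dependency-preserving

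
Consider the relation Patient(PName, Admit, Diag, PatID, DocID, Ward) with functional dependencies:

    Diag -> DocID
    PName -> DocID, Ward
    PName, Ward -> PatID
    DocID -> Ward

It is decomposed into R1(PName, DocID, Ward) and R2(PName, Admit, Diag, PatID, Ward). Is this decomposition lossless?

Common attributes: R1 ∩ R2 = {PName, Ward}.
Closure of {PName, Ward}: PName → DocID, Ward applies, adding DocID; PName, Ward → PatID applies, adding PatID. So (PName, Ward)⁺ = {PName, PatID, DocID, Ward}.
This closure contains every attribute of R1, so R1 ∩ R2 → R1. The join is lossless.

Yes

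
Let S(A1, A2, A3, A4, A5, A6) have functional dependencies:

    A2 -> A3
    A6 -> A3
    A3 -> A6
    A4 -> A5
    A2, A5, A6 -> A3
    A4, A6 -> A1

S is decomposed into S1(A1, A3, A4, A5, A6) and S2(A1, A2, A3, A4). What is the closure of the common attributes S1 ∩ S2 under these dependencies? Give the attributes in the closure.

A1, A3, A4, A5, A6

S1 ∩ S2 = {A1, A3, A4}.
A3 → A6 applies, adding A6
A4 → A5 applies, adding A5
Closure: {A1, A3, A4, A5, A6}.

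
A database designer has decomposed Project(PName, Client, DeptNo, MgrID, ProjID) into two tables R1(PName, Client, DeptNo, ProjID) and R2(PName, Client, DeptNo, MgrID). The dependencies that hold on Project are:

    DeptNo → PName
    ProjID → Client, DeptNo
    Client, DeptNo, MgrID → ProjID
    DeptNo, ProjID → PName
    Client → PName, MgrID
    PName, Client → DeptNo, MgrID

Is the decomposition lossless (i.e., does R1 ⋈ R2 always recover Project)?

Common attributes: R1 ∩ R2 = {PName, Client, DeptNo}.
Closure of {PName, Client, DeptNo}: Client → PName, MgrID applies, adding MgrID; Client, DeptNo, MgrID → ProjID applies, adding ProjID. So (PName, Client, DeptNo)⁺ = {PName, Client, DeptNo, MgrID, ProjID}.
This closure contains every attribute of R1, so R1 ∩ R2 → R1. The join is lossless.

Yes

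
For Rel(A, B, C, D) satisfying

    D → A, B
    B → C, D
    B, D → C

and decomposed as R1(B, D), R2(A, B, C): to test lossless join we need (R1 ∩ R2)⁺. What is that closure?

R1 ∩ R2 = {B}.
B → C, D applies, adding C, D
D → A, B applies, adding A
Closure: {A, B, C, D}.

A, B, C, D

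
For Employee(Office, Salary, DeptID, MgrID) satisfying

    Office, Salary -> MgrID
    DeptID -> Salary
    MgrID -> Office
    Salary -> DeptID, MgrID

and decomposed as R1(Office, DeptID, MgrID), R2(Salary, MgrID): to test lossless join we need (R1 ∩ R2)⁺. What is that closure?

Office, MgrID

R1 ∩ R2 = {MgrID}.
MgrID → Office applies, adding Office
Closure: {Office, MgrID}.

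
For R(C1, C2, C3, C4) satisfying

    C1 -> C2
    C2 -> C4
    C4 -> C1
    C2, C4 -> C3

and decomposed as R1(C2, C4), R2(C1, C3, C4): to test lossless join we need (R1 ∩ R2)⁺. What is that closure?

R1 ∩ R2 = {C4}.
C4 → C1 applies, adding C1
C1 → C2 applies, adding C2
C2, C4 → C3 applies, adding C3
Closure: {C1, C2, C3, C4}.

C1, C2, C3, C4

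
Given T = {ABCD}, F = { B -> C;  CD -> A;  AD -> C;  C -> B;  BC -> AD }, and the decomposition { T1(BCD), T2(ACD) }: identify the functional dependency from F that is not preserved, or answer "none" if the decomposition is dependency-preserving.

B → C lies within T1.
CD → A lies within T2.
AD → C lies within T2.
C → B lies within T1.
BC → AD: restricted closure across fragments reaches AD.
Every dependency is enforceable on the fragments, so the decomposition is dependency-preserving.

none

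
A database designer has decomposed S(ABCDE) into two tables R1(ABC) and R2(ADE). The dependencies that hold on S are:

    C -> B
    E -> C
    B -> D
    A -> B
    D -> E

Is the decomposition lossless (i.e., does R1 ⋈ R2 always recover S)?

Yes

Common attributes: R1 ∩ R2 = {A}.
Closure of {A}: A → B applies, adding B; B → D applies, adding D; D → E applies, adding E; E → C applies, adding C. So (A)⁺ = {ABCDE}.
This closure contains every attribute of R1, so R1 ∩ R2 → R1. The join is lossless.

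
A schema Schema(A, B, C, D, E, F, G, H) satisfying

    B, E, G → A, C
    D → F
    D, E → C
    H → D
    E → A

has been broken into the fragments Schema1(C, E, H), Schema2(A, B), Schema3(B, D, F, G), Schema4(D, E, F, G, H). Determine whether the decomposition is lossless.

Chase test. Columns are A, B, C, D, E, F, G, H; row i has aⱼ where attribute j ∈ Schemai, else bᵢⱼ.
Initial tableau (one row per fragment):
  row 1: b11 b12 a3 b14 a5 b16 b17 a8
  row 2: a1 a2 b23 b24 b25 b26 b27 b28
  row 3: b31 a2 b33 a4 b35 a6 a7 b38
  row 4: b41 b42 b43 a4 a5 a6 a7 a8
Rows 1 and 4 agree on H; apply H→D and equate their D entries.
Rows 1 and 4 agree on E; apply E→A and equate their A entries.
Rows 1 and 3 agree on D; apply D→F and equate their F entries.
Rows 1 and 4 agree on D, E; apply D, E→C and equate their C entries.
No row becomes fully distinguished — the join is lossy.

No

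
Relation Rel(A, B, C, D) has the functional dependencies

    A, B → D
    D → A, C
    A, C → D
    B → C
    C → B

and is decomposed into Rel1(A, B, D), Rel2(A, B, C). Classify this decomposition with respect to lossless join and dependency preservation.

lossless and dependency-preserving

Lossless test: (A, B)⁺ = {A, B, C, D}, which contains all of one fragment — lossless.
Dependency preservation: D → A, C; A, C → D are not contained in any single fragment, but the restricted closure of each left-hand side across the fragments still reaches the right-hand side; the remaining FDs each lie inside some fragment. All dependencies are preserved.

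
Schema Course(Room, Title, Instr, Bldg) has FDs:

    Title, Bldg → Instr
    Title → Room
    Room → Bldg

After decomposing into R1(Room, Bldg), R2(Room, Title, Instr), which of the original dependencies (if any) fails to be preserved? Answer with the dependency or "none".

Title, Bldg → Instr: restricted closure across fragments reaches Instr.
Title → Room lies within R2.
Room → Bldg lies within R1.
Every dependency is enforceable on the fragments, so the decomposition is dependency-preserving.

none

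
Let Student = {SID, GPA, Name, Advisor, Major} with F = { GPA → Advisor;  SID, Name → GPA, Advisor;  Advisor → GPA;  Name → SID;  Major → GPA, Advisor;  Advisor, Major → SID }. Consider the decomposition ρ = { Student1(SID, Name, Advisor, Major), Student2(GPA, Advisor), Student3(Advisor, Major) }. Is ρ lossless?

Chase test. Columns are SID, GPA, Name, Advisor, Major; row i has aⱼ where attribute j ∈ Studenti, else bᵢⱼ.
Initial tableau (one row per fragment):
  row 1: a1 b12 a3 a4 a5
  row 2: b21 a2 b23 a4 b25
  row 3: b31 b32 b33 a4 a5
Rows 1 and 2 agree on Advisor; apply Advisor→GPA and equate their GPA entries.
Rows 1 and 3 agree on Advisor; apply Advisor→GPA and equate their GPA entries.
Rows 1 and 3 agree on Advisor, Major; apply Advisor, Major→SID and equate their SID entries.
Row 1 is now all distinguished symbols — the join is lossless.

Yes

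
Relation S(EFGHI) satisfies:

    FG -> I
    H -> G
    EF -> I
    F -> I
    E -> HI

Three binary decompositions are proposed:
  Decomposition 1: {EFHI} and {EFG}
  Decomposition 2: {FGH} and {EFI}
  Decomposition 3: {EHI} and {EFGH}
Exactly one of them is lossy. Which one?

Decomposition 2

Decomposition 1: common = {EF}, closure = {EFGHI} → lossless.
Decomposition 2: common = {F}, closure = {FI} → lossy.
Decomposition 3: common = {EH}, closure = {EGHI} → lossless.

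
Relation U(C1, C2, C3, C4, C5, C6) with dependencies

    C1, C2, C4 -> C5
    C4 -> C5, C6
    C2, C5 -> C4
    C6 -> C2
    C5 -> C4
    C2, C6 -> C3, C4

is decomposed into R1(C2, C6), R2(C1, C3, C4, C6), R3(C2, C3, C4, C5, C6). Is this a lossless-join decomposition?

Yes

Chase test. Columns are C1, C2, C3, C4, C5, C6; row i has aⱼ where attribute j ∈ Ri, else bᵢⱼ.
Initial tableau (one row per fragment):
  row 1: b11 a2 b13 b14 b15 a6
  row 2: a1 b22 a3 a4 b25 a6
  row 3: b31 a2 a3 a4 a5 a6
Rows 2 and 3 agree on C4; apply C4→C5, C6 and equate their C5, C6 entries.
Rows 1 and 2 agree on C6; apply C6→C2 and equate their C2 entries.
Rows 1 and 2 agree on C2, C6; apply C2, C6→C3, C4 and equate their C3, C4 entries.
Rows 1 and 2 agree on C4; apply C4→C5, C6 and equate their C5, C6 entries.
Row 2 is now all distinguished symbols — the join is lossless.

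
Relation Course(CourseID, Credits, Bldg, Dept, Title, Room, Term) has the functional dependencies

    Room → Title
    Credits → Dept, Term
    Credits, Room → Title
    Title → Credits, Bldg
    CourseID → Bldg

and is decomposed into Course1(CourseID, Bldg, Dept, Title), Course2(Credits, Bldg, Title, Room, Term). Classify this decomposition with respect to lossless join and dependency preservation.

lossy and not dependency-preserving

Lossless test: (Bldg, Title)⁺ = {Credits, Bldg, Dept, Title, Term}, which is a superkey of neither fragment — lossy.
Dependency preservation: the restricted closure of {Credits} across the fragments never reaches {Dept, Term}, so Credits → Dept, Term cannot be enforced without a join — not preserved.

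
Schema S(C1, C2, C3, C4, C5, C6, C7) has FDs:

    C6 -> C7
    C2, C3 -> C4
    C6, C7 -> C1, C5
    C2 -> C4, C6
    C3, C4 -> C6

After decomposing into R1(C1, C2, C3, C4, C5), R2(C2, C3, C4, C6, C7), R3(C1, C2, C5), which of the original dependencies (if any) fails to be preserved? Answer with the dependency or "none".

C6, C7 -> C1, C5

Check C6, C7 → C1, C5: no single fragment contains all of {C1, C5, C6, C7}, and the restricted closure of {C6, C7} across the fragments never reaches {C1, C5}.
C6 → C7 is preserved.
C2, C3 → C4 is preserved.
C2 → C4, C6 is preserved.
C3, C4 → C6 is preserved.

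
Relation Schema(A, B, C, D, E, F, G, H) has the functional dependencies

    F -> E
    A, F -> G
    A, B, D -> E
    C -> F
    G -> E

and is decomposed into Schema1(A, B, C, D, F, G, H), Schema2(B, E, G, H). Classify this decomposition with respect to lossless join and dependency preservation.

lossless but not dependency-preserving

Lossless test: (B, G, H)⁺ = {B, E, G, H}, which contains all of one fragment — lossless.
Dependency preservation: the restricted closure of {F} across the fragments never reaches {E}, so F → E cannot be enforced without a join — not preserved.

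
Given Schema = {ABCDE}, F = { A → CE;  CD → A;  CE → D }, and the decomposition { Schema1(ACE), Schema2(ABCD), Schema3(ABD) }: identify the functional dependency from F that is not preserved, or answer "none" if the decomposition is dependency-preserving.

A → CE lies within Schema1.
CD → A lies within Schema2.
CE → D: restricted closure across fragments reaches D.
Every dependency is enforceable on the fragments, so the decomposition is dependency-preserving.

none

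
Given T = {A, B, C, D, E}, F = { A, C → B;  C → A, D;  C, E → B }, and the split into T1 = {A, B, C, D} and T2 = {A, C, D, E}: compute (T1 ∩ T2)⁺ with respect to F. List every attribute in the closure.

T1 ∩ T2 = {A, C, D}.
A, C → B applies, adding B
Closure: {A, B, C, D}.

A, B, C, D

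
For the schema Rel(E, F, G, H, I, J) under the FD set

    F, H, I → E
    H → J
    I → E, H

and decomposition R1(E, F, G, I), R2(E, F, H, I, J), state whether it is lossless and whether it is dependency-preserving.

Lossless test: (E, F, I)⁺ = {E, F, H, I, J}, which contains all of one fragment — lossless.
Dependency preservation: every FD's attributes lie within a single fragment, so each can be enforced locally — preserved.

lossless and dependency-preserving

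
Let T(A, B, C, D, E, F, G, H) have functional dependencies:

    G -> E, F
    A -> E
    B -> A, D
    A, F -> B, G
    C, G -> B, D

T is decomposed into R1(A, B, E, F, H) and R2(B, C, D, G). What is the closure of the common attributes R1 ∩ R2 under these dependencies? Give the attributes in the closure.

A, B, D, E

R1 ∩ R2 = {B}.
B → A, D applies, adding A, D
A → E applies, adding E
Closure: {A, B, D, E}.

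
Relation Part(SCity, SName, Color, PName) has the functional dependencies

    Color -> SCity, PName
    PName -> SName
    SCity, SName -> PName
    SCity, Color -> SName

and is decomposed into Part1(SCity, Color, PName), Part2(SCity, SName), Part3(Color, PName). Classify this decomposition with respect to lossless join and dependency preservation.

lossy and not dependency-preserving

Lossless test (chase): Rows 1 and 3 agree on Color; apply Color→SCity, PName and equate their SCity, PName entries. Rows 1 and 3 agree on PName; apply PName→SName and equate their SName entries. No row becomes fully distinguished — the join is lossy.
Dependency preservation: the restricted closure of {PName} across the fragments never reaches {SName}, so PName → SName cannot be enforced without a join — not preserved.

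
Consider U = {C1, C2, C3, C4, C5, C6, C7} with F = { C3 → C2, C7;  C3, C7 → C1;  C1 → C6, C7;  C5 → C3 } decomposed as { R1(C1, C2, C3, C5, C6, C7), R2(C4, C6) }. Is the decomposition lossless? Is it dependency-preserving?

lossy but dependency-preserving

Lossless test: (C6)⁺ = {C6}, which is a superkey of neither fragment — lossy.
Dependency preservation: every FD's attributes lie within a single fragment, so each can be enforced locally — preserved.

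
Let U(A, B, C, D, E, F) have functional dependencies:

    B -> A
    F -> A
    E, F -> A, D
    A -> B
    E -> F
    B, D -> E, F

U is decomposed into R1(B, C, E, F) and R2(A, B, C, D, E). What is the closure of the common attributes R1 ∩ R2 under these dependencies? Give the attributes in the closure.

A, B, C, D, E, F

R1 ∩ R2 = {B, C, E}.
B → A applies, adding A
E → F applies, adding F
E, F → A, D applies, adding D
Closure: {A, B, C, D, E, F}.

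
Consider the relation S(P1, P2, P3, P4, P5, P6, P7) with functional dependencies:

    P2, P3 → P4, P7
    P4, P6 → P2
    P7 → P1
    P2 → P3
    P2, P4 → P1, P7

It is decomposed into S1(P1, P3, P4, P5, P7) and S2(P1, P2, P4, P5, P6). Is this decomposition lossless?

No

Common attributes: S1 ∩ S2 = {P1, P4, P5}.
No dependency enlarges {P1, P4, P5}, so (P1, P4, P5)⁺ = {P1, P4, P5}.
The closure contains neither all of S1 = {P1, P3, P4, P5, P7} nor all of S2 = {P1, P2, P4, P5, P6}, so the common attributes are not a superkey of either fragment. The join is lossy.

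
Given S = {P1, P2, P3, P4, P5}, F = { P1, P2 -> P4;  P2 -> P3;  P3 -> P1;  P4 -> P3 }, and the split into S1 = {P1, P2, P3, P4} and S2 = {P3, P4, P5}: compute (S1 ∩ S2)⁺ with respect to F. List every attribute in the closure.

P1, P3, P4

S1 ∩ S2 = {P3, P4}.
P3 → P1 applies, adding P1
Closure: {P1, P3, P4}.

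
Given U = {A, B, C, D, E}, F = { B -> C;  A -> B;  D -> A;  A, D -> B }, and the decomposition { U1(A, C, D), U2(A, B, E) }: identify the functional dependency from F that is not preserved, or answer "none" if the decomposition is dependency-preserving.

Check B → C: no single fragment contains all of {B, C}, and the restricted closure of {B} across the fragments never reaches {C}.
A → B is preserved.
D → A is preserved.
A, D → B is preserved.

B -> C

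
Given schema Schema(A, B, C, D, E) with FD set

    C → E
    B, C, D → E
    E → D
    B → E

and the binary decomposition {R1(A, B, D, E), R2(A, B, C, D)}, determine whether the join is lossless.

Common attributes: R1 ∩ R2 = {A, B, D}.
Closure of {A, B, D}: B → E applies, adding E. So (A, B, D)⁺ = {A, B, D, E}.
This closure contains every attribute of R1, so R1 ∩ R2 → R1. The join is lossless.

Yes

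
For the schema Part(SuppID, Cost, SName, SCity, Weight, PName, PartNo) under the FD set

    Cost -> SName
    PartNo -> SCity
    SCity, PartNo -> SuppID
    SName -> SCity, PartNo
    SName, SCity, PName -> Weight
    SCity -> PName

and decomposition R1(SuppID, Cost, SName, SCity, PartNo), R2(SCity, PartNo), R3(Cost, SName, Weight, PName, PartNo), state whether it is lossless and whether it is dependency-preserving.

lossless but not dependency-preserving

Lossless test (chase): Rows 1 and 3 agree on PartNo; apply PartNo→SCity and equate their SCity entries. Rows 1 and 2 agree on SCity, PartNo; apply SCity, PartNo→SuppID and equate their SuppID entries. Rows 1 and 3 agree on SCity, PartNo; apply SCity, PartNo→SuppID and equate their SuppID entries. Rows 1 and 2 agree on SCity; apply SCity→PName and equate their PName entries. Rows 1 and 3 agree on SCity; apply SCity→PName and equate their PName entries. Rows 1 and 3 agree on SName, SCity, PName; apply SName, SCity, PName→Weight and equate their Weight entries. Row 1 is now all distinguished symbols — the join is lossless.
Dependency preservation: the restricted closure of {SCity} across the fragments never reaches {PName}, so SCity → PName cannot be enforced without a join — not preserved.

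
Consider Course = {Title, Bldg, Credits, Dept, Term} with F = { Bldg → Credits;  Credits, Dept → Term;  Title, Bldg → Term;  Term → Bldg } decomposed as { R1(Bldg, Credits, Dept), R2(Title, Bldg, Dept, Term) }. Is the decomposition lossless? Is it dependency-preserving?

Lossless test: (Bldg, Dept)⁺ = {Bldg, Credits, Dept, Term}, which contains all of one fragment — lossless.
Dependency preservation: Credits, Dept → Term is not contained in any single fragment, but the restricted closure of its left-hand side across the fragments still reaches the right-hand side; the remaining FDs each lie inside some fragment. All dependencies are preserved.

lossless and dependency-preserving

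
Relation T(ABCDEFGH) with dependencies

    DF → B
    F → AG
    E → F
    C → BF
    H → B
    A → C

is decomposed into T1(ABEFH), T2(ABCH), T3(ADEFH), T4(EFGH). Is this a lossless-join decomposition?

Chase test. Columns are ABCDEFGH; row i has aⱼ where attribute j ∈ Ti, else bᵢⱼ.
Initial tableau (one row per fragment):
  row 1: a1 a2 b13 b14 a5 a6 b17 a8
  row 2: a1 a2 a3 b24 b25 b26 b27 a8
  row 3: a1 b32 b33 a4 a5 a6 b37 a8
  row 4: b41 b42 b43 b44 a5 a6 a7 a8
Rows 1 and 3 agree on F; apply F→AG and equate their AG entries.
Rows 1 and 4 agree on F; apply F→AG and equate their AG entries.
Rows 1 and 3 agree on H; apply H→B and equate their B entries.
Rows 1 and 4 agree on H; apply H→B and equate their B entries.
Rows 1 and 2 agree on A; apply A→C and equate their C entries.
Rows 1 and 3 agree on A; apply A→C and equate their C entries.
Rows 1 and 4 agree on A; apply A→C and equate their C entries.
Rows 1 and 2 agree on C; apply C→BF and equate their BF entries.
Rows 1 and 2 agree on F; apply F→AG and equate their AG entries.
Row 3 is now all distinguished symbols — the join is lossless.

Yes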